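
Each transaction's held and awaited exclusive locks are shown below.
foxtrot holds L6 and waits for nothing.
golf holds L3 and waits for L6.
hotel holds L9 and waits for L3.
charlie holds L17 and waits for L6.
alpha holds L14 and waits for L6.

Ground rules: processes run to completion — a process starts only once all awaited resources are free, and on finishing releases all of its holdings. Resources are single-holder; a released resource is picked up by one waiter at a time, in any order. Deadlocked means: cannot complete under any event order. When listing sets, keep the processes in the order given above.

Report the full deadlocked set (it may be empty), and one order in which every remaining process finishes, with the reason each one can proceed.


Nothing here is deadlocked.
Key observation: the waits form no ring: some process can always run, and its releases unblock the others one by one.
A valid finishing order for the others: foxtrot, golf, hotel, alpha, charlie.
Walking it through:
  foxtrot: no waits; runs immediately, freeing L6
  golf waits on L6 — all released -> runs and releases L3
  hotel waits on L3 — all released -> runs and releases L9
  alpha waits on L6 — all released -> runs and releases L14
  charlie waits on L6 — all released -> runs and releases L17


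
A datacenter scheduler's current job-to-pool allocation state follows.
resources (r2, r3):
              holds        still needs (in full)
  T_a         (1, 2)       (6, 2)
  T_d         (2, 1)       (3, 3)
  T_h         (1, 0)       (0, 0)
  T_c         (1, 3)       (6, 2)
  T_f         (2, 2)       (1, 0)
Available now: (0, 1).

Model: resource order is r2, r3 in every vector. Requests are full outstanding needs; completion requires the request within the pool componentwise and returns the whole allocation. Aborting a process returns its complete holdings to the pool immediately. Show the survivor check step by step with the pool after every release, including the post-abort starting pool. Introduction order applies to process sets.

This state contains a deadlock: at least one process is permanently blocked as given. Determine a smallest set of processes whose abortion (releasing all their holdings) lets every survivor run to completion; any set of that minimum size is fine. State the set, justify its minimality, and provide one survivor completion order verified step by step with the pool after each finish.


The answer: abort T_a.
Key observation: T_c was stuck for good until T_a gave back (1, 2); in the order shown it finishes at step 4.
Minimality: the empty abort set fails — the state is deadlocked as it stands.
The survivors complete as T_h, T_f, T_d, T_c. Verifying each step (starting from the post-abort pool):
  pool = (1, 3)
  T_h needs (0, 0) <= (1, 3) -> finishes; pool += (1, 0) = (2, 3)
  T_f needs (1, 0) <= (2, 3) -> finishes; pool += (2, 2) = (4, 5)
  T_d needs (3, 3) <= (4, 5) -> finishes; pool += (2, 1) = (6, 6)
  T_c needs (6, 2) <= (6, 6) -> finishes; pool += (1, 3) = (7, 9)


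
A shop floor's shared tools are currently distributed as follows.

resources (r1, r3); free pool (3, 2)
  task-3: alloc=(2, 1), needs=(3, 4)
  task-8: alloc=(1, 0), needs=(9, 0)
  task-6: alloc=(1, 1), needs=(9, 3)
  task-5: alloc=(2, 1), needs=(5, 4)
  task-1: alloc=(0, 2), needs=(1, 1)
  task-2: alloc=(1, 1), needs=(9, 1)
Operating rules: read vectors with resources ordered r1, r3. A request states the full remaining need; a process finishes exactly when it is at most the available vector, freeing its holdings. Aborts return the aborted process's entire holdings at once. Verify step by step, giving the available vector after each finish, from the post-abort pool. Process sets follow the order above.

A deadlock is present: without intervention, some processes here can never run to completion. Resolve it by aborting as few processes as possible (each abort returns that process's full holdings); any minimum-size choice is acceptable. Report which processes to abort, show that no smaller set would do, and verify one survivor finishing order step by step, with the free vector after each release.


Abort task-8 and task-6.
Key observation: the returned (2, 1) from task-8 and task-6 is what brings task-2 — unrunnable before, under any order — into play at step 4.
Why nothing smaller works — every single abort fails: task-3 alone leaves task-8 blocked (short on r1); task-8 alone leaves task-6 blocked (short on r1); task-6 alone leaves task-8 blocked (short on r1); task-5 alone leaves task-8 blocked (short on r1); task-1 alone leaves task-8 blocked (short on r1); task-2 alone leaves task-8 blocked (short on r1).
One survivor order: task-1, task-5, task-3, task-2. Step-by-step check (post-abort pool first):
  pool = (5, 3)
  task-1 needs (1, 1) <= (5, 3) -> finishes; pool += (0, 2) = (5, 5)
  task-5 needs (5, 4) <= (5, 5) -> finishes; pool += (2, 1) = (7, 6)
  task-3 needs (3, 4) <= (7, 6) -> finishes; pool += (2, 1) = (9, 7)
  task-2 needs (9, 1) <= (9, 7) -> finishes; pool += (1, 1) = (10, 8)


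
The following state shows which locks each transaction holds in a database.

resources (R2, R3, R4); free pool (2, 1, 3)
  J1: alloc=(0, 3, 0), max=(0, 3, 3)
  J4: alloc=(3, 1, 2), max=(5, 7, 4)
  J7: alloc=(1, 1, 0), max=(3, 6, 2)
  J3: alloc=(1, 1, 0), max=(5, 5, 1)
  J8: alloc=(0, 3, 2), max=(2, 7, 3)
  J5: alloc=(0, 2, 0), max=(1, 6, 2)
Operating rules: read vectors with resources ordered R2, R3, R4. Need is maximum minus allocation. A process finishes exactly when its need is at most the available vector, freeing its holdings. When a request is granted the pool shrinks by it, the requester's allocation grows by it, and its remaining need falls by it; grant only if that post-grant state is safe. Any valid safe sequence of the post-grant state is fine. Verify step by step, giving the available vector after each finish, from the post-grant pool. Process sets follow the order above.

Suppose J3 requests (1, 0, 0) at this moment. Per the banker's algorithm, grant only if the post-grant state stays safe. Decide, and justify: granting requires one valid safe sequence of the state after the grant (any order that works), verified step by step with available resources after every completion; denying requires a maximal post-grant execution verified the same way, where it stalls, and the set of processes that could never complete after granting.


DENY: after the grant no complete ordering would exist.
Key observation: the pool after J1, J5 is (1, 6, 3); every surviving request exceeds it in R2, so progress ends there.
On the post-grant state, J1, J5 is a maximal run — nothing extends it. Verifying each step:
  pool = (1, 1, 3)
  J1 needs (0, 0, 3) <= (1, 1, 3) -> finishes; pool += (0, 3, 0) = (1, 4, 3)
  J5 needs (1, 4, 2) <= (1, 4, 3) -> finishes; pool += (0, 2, 0) = (1, 6, 3)
  J4 still needs (2, 6, 2) but only (1, 6, 3) is free — short on R2
  J7 still needs (2, 5, 2) but only (1, 6, 3) is free — short on R2
  J3 still needs (3, 4, 1) but only (1, 6, 3) is free — short on R2
  J8 still needs (2, 4, 1) but only (1, 6, 3) is free — short on R2
Processes that could never finish after the grant: J4, J7, J3 and J8.


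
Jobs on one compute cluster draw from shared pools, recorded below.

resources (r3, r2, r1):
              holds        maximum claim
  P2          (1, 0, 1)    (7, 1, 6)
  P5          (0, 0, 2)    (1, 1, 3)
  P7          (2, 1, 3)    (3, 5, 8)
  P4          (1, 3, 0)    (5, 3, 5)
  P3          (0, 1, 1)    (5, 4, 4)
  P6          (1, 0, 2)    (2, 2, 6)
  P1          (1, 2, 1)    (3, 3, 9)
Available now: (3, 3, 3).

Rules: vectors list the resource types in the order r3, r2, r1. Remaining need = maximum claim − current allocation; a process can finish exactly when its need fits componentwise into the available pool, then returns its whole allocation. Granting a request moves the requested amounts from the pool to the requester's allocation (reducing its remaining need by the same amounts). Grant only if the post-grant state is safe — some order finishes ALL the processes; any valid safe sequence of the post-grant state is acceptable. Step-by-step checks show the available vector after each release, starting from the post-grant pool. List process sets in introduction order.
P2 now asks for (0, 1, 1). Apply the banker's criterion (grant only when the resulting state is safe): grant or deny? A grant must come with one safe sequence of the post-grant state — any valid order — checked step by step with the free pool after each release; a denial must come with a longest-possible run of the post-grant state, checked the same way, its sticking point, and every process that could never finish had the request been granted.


GRANT — the state after the grant stays safe, e.g. via P5, P6, P4, P7, P2, P1, P3.
Key observation: granting shrinks the pool to (3, 2, 2), yet P5 still fits and the chain goes through.
Verifying the post-grant state step by step:
  pool = (3, 2, 2)
  P5: need (1, 1, 1) fits (3, 2, 2); releases (0, 0, 2), pool now (3, 2, 4)
  P6: need (1, 2, 4) fits (3, 2, 4); releases (1, 0, 2), pool now (4, 2, 6)
  P4: need (4, 0, 5) fits (4, 2, 6); releases (1, 3, 0), pool now (5, 5, 6)
  P7: need (1, 4, 5) fits (5, 5, 6); releases (2, 1, 3), pool now (7, 6, 9)
  P2: need (6, 0, 4) fits (7, 6, 9); releases (1, 1, 2), pool now (8, 7, 11)
  P1: need (2, 1, 8) fits (8, 7, 11); releases (1, 2, 1), pool now (9, 9, 12)
  P3: need (5, 3, 3) fits (9, 9, 12); releases (0, 1, 1), pool now (9, 10, 13)


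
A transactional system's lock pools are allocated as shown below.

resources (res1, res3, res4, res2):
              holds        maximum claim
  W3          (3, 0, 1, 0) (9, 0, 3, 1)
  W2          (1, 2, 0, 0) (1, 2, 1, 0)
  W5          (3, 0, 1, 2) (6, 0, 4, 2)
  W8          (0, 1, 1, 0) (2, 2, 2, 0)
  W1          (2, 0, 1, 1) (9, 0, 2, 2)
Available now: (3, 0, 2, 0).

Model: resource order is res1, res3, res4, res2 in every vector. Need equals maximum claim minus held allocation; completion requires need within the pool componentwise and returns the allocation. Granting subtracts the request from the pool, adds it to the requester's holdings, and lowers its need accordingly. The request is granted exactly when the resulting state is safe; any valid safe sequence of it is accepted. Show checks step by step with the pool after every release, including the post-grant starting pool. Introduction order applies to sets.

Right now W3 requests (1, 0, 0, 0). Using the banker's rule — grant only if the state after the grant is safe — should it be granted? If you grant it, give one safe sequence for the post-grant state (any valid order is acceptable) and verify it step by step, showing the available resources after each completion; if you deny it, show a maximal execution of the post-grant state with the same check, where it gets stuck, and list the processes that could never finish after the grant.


GRANT: granting preserves safety; a valid post-grant sequence is W2, W8, W5, W3, W1.
Key observation: even at the reduced pool (2, 0, 2, 0), W2 fits immediately, so safety survives the grant.
Verifying the post-grant state step by step:
  pool = (2, 0, 2, 0)
  W2 needs (0, 0, 1, 0) <= (2, 0, 2, 0) -> finishes; pool += (1, 2, 0, 0) = (3, 2, 2, 0)
  W8 needs (2, 1, 1, 0) <= (3, 2, 2, 0) -> finishes; pool += (0, 1, 1, 0) = (3, 3, 3, 0)
  W5 needs (3, 0, 3, 0) <= (3, 3, 3, 0) -> finishes; pool += (3, 0, 1, 2) = (6, 3, 4, 2)
  W3 needs (5, 0, 2, 1) <= (6, 3, 4, 2) -> finishes; pool += (4, 0, 1, 0) = (10, 3, 5, 2)
  W1 needs (7, 0, 1, 1) <= (10, 3, 5, 2) -> finishes; pool += (2, 0, 1, 1) = (12, 3, 6, 3)


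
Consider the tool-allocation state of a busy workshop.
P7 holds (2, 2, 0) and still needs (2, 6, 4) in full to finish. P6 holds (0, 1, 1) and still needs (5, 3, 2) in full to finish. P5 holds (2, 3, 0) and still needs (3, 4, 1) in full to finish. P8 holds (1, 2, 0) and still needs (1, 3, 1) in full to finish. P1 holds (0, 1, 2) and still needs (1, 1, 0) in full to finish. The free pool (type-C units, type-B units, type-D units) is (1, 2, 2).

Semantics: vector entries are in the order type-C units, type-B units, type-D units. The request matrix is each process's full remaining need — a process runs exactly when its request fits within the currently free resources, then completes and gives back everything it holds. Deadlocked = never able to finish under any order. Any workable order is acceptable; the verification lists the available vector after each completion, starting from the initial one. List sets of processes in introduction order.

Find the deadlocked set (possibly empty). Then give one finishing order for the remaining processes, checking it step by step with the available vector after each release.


Deadlocked: P7, P6 and P5.
Key observation: after P1, P8 the pool peaks at (2, 5, 4), and each blocked process is short somewhere: P7 on type-B units; P6 on type-C units; P5 on type-C units.
A valid finishing order for the others: P1, P8. Verifying each step:
  pool = (1, 2, 2)
  run P1 (needs (1, 1, 0), free (1, 2, 2)); after release of (0, 1, 2) the pool is (1, 3, 4)
  run P8 (needs (1, 3, 1), free (1, 3, 4)); after release of (1, 2, 0) the pool is (2, 5, 4)
The stuck group stays short no matter what:
  P7 cannot run: need (2, 6, 4) vs free (2, 5, 4) (insufficient type-B units)
  P6 cannot run: need (5, 3, 2) vs free (2, 5, 4) (insufficient type-C units)
  P5 cannot run: need (3, 4, 1) vs free (2, 5, 4) (insufficient type-C units)


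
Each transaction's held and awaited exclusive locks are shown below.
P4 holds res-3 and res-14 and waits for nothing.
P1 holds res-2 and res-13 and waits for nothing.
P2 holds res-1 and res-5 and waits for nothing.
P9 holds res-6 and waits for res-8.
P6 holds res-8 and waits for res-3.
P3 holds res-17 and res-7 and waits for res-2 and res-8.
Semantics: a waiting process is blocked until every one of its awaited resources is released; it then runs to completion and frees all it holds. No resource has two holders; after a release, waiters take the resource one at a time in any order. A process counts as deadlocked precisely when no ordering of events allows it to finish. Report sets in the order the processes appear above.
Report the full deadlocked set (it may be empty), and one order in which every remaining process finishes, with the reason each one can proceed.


The deadlocked set is empty.
Key observation: the wait relation is loop-free; peeling off processes with no waits unwinds the whole state.
The rest can finish in the order P4, P6, P1, P3, P9, P2.
Step-by-step check:
  P4 waits on nothing -> runs at once and releases res-3 and res-14
  P6 waits on res-3 — all released -> runs and releases res-8
  P1 waits on nothing -> runs at once and releases res-2 and res-13
  P3 waits on res-2 and res-8 — all released -> runs and releases res-17 and res-7
  P9 waits on res-8 — all released -> runs and releases res-6
  P2 waits on nothing -> runs at once and releases res-1 and res-5


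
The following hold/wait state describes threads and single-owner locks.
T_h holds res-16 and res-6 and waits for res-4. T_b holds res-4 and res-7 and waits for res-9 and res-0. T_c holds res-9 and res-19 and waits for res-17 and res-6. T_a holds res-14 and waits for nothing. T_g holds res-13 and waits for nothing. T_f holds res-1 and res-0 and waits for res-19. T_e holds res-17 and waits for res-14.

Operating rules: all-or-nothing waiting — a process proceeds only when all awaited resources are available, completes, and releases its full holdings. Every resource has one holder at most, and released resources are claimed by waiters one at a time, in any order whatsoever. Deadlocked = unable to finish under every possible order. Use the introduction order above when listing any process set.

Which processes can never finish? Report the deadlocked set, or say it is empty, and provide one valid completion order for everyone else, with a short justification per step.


Deadlocked set: T_h, T_b, T_c and T_f.
Key observation: the waits loop around T_h -> T_b -> T_c -> T_h with no way out; T_f is caught in further circular waits.
One completion order for the rest: T_g, T_a, T_e.
Walking it through:
  run T_g (it waits on nothing); releases res-13
  run T_a (it waits on nothing); releases res-14
  run T_e (all its waits — res-14 — are resolved); releases res-17


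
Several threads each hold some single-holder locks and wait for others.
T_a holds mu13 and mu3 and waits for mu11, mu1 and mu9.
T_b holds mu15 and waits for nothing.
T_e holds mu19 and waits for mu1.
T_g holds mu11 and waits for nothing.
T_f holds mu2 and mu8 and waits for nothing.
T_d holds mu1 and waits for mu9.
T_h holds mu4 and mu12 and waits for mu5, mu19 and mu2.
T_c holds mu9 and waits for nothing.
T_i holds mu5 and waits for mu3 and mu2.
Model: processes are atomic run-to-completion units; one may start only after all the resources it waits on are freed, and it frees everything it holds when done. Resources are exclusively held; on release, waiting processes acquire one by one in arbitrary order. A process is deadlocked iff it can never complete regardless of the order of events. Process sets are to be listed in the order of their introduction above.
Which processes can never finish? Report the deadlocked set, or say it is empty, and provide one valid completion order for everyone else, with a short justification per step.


No process is deadlocked.
Key observation: although several processes wait, no cycle exists — each chain bottoms out at a free runner.
A valid finishing order for the others: T_c, T_f, T_d, T_g, T_a, T_b, T_e, T_i, T_h.
Step-by-step check:
  T_c: no waits; runs immediately, freeing mu9
  T_f: no waits; runs immediately, freeing mu2 and mu8
  run T_d (all its waits — mu9 — are resolved); releases mu1
  T_g: no waits; runs immediately, freeing mu11
  run T_a (all its waits — mu11, mu1 and mu9 — are resolved); releases mu13 and mu3
  T_b: no waits; runs immediately, freeing mu15
  run T_e (all its waits — mu1 — are resolved); releases mu19
  run T_i (all its waits — mu3 and mu2 — are resolved); releases mu5
  run T_h (all its waits — mu5, mu19 and mu2 — are resolved); releases mu4 and mu12


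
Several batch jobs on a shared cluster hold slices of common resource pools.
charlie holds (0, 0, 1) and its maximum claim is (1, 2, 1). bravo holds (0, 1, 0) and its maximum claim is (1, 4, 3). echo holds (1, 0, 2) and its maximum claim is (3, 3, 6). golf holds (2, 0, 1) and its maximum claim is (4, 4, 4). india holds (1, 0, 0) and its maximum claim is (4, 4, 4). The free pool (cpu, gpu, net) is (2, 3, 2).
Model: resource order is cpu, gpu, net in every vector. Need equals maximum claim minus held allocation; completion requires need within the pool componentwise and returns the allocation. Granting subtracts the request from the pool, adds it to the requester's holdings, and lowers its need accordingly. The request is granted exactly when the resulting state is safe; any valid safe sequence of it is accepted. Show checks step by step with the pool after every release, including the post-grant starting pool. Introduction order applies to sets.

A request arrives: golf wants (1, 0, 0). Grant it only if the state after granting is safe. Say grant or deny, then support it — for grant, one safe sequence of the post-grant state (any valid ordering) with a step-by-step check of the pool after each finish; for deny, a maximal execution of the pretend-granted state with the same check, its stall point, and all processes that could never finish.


GRANT. The post-grant state is safe; one safe sequence: charlie, bravo, golf, india, echo.
Key observation: granting shrinks the pool to (1, 3, 2), yet charlie still fits and the chain goes through.
Check on the post-grant state, step by step:
  pool = (1, 3, 2)
  charlie needs (1, 2, 0) <= (1, 3, 2) -> finishes; pool += (0, 0, 1) = (1, 3, 3)
  bravo needs (1, 3, 3) <= (1, 3, 3) -> finishes; pool += (0, 1, 0) = (1, 4, 3)
  golf needs (1, 4, 3) <= (1, 4, 3) -> finishes; pool += (3, 0, 1) = (4, 4, 4)
  india needs (3, 4, 4) <= (4, 4, 4) -> finishes; pool += (1, 0, 0) = (5, 4, 4)
  echo needs (2, 3, 4) <= (5, 4, 4) -> finishes; pool += (1, 0, 2) = (6, 4, 6)


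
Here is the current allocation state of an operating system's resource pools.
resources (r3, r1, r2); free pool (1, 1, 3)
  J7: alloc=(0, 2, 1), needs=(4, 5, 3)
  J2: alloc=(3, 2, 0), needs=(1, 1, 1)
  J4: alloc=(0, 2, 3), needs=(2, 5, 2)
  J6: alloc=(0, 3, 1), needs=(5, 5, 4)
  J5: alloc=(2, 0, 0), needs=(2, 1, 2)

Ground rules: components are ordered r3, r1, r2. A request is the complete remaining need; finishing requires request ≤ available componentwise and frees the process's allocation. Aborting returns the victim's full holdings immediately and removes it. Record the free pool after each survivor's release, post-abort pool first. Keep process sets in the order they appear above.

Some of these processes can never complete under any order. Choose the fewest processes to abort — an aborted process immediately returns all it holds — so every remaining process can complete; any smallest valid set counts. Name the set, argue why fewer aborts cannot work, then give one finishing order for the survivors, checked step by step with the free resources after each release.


The answer: abort J6.
Key observation: J4 had no path to completion before; after the abort of J6 ((0, 3, 1) returned), step 2 is where it fits.
Minimality: the empty abort set fails — the state is deadlocked as it stands.
One survivor order: J2, J4, J5, J7. Check, step by step (post-abort pool first):
  pool = (1, 4, 4)
  J2 needs (1, 1, 1) <= (1, 4, 4) -> finishes; pool += (3, 2, 0) = (4, 6, 4)
  J4 needs (2, 5, 2) <= (4, 6, 4) -> finishes; pool += (0, 2, 3) = (4, 8, 7)
  J5 needs (2, 1, 2) <= (4, 8, 7) -> finishes; pool += (2, 0, 0) = (6, 8, 7)
  J7 needs (4, 5, 3) <= (6, 8, 7) -> finishes; pool += (0, 2, 1) = (6, 10, 8)


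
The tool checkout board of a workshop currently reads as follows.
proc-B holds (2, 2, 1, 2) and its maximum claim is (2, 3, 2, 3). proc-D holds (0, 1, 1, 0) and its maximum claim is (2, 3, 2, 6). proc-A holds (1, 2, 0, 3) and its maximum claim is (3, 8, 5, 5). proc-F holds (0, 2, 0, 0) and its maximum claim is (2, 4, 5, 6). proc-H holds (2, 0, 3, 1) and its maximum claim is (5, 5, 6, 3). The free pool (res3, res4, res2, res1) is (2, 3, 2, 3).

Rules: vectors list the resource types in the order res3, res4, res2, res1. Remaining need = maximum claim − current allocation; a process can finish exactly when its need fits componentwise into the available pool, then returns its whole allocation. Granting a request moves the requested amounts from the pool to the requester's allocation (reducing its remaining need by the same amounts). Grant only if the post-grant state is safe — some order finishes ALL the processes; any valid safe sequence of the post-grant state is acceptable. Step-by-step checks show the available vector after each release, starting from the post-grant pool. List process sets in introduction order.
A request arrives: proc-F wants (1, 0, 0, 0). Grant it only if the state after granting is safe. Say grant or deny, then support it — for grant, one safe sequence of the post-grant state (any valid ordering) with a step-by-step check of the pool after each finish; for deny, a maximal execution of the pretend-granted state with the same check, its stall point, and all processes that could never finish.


GRANT. The post-grant state is safe; one safe sequence: proc-B, proc-H, proc-D, proc-A, proc-F.
Key observation: post-grant, (1, 3, 2, 3) remains, and an order beginning with proc-B completes everyone.
Verifying the post-grant state step by step:
  pool = (1, 3, 2, 3)
  proc-B needs (0, 1, 1, 1) <= (1, 3, 2, 3) -> finishes; pool += (2, 2, 1, 2) = (3, 5, 3, 5)
  proc-H needs (3, 5, 3, 2) <= (3, 5, 3, 5) -> finishes; pool += (2, 0, 3, 1) = (5, 5, 6, 6)
  proc-D needs (2, 2, 1, 6) <= (5, 5, 6, 6) -> finishes; pool += (0, 1, 1, 0) = (5, 6, 7, 6)
  proc-A needs (2, 6, 5, 2) <= (5, 6, 7, 6) -> finishes; pool += (1, 2, 0, 3) = (6, 8, 7, 9)
  proc-F needs (1, 2, 5, 6) <= (6, 8, 7, 9) -> finishes; pool += (1, 2, 0, 0) = (7, 10, 7, 9)


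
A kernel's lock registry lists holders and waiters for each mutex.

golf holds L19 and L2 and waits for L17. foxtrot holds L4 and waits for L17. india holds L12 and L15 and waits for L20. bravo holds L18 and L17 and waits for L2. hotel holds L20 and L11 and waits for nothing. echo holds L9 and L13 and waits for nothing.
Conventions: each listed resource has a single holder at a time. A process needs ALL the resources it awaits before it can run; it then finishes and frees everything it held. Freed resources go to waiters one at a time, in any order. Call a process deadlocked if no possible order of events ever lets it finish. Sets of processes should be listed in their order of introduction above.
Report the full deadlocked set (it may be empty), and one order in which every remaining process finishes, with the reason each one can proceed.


Deadlocked set: golf, foxtrot and bravo.
Key observation: along golf -> bravo -> golf, each member waits on what the next one holds — a deadlock; foxtrot waits into the deadlock from upstream.
A valid finishing order for the others: hotel, echo, india.
Step-by-step check:
  hotel: no waits; runs immediately, freeing L20 and L11
  echo: no waits; runs immediately, freeing L9 and L13
  india waits on L20 — all released -> runs and releases L12 and L15


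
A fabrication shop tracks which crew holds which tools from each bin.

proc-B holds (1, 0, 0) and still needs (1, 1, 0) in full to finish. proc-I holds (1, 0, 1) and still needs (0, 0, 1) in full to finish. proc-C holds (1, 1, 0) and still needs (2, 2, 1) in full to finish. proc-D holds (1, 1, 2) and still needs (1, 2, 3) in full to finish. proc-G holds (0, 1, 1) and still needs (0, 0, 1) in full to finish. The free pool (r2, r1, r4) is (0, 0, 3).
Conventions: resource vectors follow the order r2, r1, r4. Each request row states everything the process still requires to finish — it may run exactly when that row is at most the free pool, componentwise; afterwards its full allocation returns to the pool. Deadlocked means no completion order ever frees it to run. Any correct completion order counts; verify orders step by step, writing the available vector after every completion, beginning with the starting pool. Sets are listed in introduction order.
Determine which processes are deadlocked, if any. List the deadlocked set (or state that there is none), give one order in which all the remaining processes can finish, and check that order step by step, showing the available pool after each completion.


The deadlocked set is proc-C and proc-D.
Key observation: the pool after proc-I, proc-G, proc-B is (2, 1, 5); every surviving request exceeds it in r1, so progress ends there.
The rest can finish in the order proc-I, proc-G, proc-B. Walking it through:
  pool = (0, 0, 3)
  proc-I needs (0, 0, 1) <= (0, 0, 3) -> finishes; pool += (1, 0, 1) = (1, 0, 4)
  proc-G needs (0, 0, 1) <= (1, 0, 4) -> finishes; pool += (0, 1, 1) = (1, 1, 5)
  proc-B needs (1, 1, 0) <= (1, 1, 5) -> finishes; pool += (1, 0, 0) = (2, 1, 5)
None of the blocked processes ever fits:
  blocked: proc-C wants (2, 2, 1), pool (2, 1, 5) — not enough r1
  blocked: proc-D wants (1, 2, 3), pool (2, 1, 5) — not enough r1


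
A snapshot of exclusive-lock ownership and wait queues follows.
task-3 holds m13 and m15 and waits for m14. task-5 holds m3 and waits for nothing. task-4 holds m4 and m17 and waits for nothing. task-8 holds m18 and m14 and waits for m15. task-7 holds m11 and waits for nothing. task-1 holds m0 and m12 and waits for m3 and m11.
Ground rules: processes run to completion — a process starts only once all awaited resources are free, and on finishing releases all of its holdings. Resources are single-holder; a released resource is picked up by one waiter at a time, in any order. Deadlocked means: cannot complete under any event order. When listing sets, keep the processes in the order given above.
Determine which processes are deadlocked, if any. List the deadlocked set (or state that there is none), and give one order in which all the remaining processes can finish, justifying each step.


Deadlocked: task-3 and task-8.
Key observation: nobody on the ring task-3 -> task-8 -> task-3 can start until another member finishes, which never happens; no other process is dragged down with it.
A valid finishing order for the others: task-5, task-4, task-7, task-1.
Step-by-step check:
  task-5: no waits; runs immediately, freeing m3
  task-4: no waits; runs immediately, freeing m4 and m17
  task-7: no waits; runs immediately, freeing m11
  task-1: everything it awaited (m3 and m11) is free; runs, freeing m0 and m12


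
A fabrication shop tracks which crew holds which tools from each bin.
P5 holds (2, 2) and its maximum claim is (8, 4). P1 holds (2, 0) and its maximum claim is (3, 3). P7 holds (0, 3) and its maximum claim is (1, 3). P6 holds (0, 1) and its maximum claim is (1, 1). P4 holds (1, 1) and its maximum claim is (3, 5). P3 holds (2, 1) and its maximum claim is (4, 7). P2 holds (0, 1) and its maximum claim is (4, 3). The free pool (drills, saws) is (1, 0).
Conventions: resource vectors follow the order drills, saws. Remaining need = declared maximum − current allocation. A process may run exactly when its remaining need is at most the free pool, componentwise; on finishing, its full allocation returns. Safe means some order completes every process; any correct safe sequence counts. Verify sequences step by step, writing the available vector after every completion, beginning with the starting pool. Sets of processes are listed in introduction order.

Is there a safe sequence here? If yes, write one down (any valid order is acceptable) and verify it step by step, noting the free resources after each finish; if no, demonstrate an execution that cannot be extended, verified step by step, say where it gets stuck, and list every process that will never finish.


SAFE. One safe sequence: P7, P1, P6, P4, P2, P3, P5.
Key observation: at P7 the run first touches a limit — (1, 0) against (1, 0), exact on a resource it actually requests.
Walking it through:
  pool = (1, 0)
  P7 needs (1, 0) <= (1, 0) -> finishes; pool += (0, 3) = (1, 3)
  P1 needs (1, 3) <= (1, 3) -> finishes; pool += (2, 0) = (3, 3)
  P6 needs (1, 0) <= (3, 3) -> finishes; pool += (0, 1) = (3, 4)
  P4 needs (2, 4) <= (3, 4) -> finishes; pool += (1, 1) = (4, 5)
  P2 needs (4, 2) <= (4, 5) -> finishes; pool += (0, 1) = (4, 6)
  P3 needs (2, 6) <= (4, 6) -> finishes; pool += (2, 1) = (6, 7)
  P5 needs (6, 2) <= (6, 7) -> finishes; pool += (2, 2) = (8, 9)


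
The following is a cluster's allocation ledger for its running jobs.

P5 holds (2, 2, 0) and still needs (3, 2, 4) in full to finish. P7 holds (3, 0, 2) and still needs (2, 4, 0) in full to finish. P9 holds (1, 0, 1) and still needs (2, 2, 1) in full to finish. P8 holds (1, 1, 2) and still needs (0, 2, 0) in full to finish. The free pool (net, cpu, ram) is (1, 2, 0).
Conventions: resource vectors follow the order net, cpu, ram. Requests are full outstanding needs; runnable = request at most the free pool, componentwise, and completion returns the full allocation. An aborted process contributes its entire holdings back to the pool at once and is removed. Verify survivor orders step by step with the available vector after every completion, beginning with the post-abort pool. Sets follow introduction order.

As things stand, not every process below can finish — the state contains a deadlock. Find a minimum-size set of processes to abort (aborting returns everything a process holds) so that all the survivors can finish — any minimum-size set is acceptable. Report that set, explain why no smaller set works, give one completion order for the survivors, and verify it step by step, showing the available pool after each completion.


The answer: abort P5.
Key observation: P7 could never have finished before the abort; with (2, 2, 0) returned by P5, it fits at step 3.
No smaller set exists: with zero aborts the deadlock remains.
One survivor order: P8, P9, P7. Check, step by step (post-abort pool first):
  pool = (3, 4, 0)
  P8: need (0, 2, 0) fits (3, 4, 0); releases (1, 1, 2), pool now (4, 5, 2)
  P9: need (2, 2, 1) fits (4, 5, 2); releases (1, 0, 1), pool now (5, 5, 3)
  P7: need (2, 4, 0) fits (5, 5, 3); releases (3, 0, 2), pool now (8, 5, 5)


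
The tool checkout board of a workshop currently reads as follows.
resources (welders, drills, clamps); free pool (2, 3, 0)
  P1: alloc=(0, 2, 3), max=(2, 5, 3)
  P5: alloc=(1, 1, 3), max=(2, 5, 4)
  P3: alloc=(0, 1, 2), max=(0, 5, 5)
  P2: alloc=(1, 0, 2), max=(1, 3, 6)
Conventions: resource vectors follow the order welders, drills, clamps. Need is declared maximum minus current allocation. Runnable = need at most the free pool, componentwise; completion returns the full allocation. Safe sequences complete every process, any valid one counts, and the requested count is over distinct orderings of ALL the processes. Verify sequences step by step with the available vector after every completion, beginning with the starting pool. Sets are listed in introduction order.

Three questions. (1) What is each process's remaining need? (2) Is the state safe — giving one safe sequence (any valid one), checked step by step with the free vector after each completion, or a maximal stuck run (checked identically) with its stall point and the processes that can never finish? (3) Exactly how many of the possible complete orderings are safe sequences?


(1) Remaining need (order welders, drills, clamps):
  P1: (2, 3, 0)
  P5: (1, 4, 1)
  P3: (0, 4, 3)
  P2: (0, 3, 4)
(2) SAFE — a valid safe sequence is P1, P3, P2, P5.
Key observation: the order's first zero-slack moment is P1 ((2, 3, 0) needed, (2, 3, 0) free — a requested resource with nothing to spare).
Verifying each step:
  pool = (2, 3, 0)
  P1: need (2, 3, 0) fits (2, 3, 0); releases (0, 2, 3), pool now (2, 5, 3)
  P3: need (0, 4, 3) fits (2, 5, 3); releases (0, 1, 2), pool now (2, 6, 5)
  P2: need (0, 3, 4) fits (2, 6, 5); releases (1, 0, 2), pool now (3, 6, 7)
  P5: need (1, 4, 1) fits (3, 6, 7); releases (1, 1, 3), pool now (4, 7, 10)
(3) Precisely 4 of the possible complete orderings are safe sequences.


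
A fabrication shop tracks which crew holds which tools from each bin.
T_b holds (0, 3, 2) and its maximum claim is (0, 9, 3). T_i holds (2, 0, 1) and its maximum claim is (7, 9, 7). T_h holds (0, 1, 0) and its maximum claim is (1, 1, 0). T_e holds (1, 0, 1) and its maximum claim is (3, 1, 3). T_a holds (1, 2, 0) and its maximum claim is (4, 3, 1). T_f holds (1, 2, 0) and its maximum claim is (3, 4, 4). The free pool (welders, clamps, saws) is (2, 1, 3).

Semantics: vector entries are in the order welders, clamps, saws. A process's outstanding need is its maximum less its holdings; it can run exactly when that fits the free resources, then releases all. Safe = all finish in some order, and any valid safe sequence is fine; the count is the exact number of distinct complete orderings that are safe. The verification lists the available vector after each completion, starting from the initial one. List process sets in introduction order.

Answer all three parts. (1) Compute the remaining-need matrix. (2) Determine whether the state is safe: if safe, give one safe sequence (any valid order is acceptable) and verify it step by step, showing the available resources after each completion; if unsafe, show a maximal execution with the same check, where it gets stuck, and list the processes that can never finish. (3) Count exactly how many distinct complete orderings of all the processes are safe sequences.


(1) Remaining need (order welders, clamps, saws):
  T_b: (0, 6, 1)
  T_i: (5, 9, 6)
  T_h: (1, 0, 0)
  T_e: (2, 1, 2)
  T_a: (3, 1, 1)
  T_f: (2, 2, 4)
(2) SAFE — a valid safe sequence is T_h, T_e, T_a, T_f, T_b, T_i.
Key observation: the first exact fit in this order is T_e — it needs (2, 1, 2) with (2, 2, 3) free, meeting a requested resource to the last unit.
Check, step by step:
  pool = (2, 1, 3)
  T_h needs (1, 0, 0) <= (2, 1, 3) -> finishes; pool += (0, 1, 0) = (2, 2, 3)
  T_e needs (2, 1, 2) <= (2, 2, 3) -> finishes; pool += (1, 0, 1) = (3, 2, 4)
  T_a needs (3, 1, 1) <= (3, 2, 4) -> finishes; pool += (1, 2, 0) = (4, 4, 4)
  T_f needs (2, 2, 4) <= (4, 4, 4) -> finishes; pool += (1, 2, 0) = (5, 6, 4)
  T_b needs (0, 6, 1) <= (5, 6, 4) -> finishes; pool += (0, 3, 2) = (5, 9, 6)
  T_i needs (5, 9, 6) <= (5, 9, 6) -> finishes; pool += (2, 0, 1) = (7, 9, 7)
(3) Exactly 6 of the possible complete orderings are safe sequences.


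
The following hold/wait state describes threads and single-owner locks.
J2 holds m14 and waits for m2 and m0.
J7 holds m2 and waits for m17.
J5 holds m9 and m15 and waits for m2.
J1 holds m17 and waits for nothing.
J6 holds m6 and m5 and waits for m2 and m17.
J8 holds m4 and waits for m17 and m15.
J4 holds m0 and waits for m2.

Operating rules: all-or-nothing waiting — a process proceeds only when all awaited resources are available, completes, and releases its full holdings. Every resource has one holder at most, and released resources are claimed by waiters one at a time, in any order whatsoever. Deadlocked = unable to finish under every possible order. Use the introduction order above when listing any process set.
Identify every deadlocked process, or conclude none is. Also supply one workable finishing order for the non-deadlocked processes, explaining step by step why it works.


Nothing here is deadlocked.
Key observation: the wait graph is acyclic; completion cascades from the unblocked processes through everyone else.
A valid finishing order for the others: J1, J7, J6, J4, J2, J5, J8.
Step-by-step check:
  J1: no waits; runs immediately, freeing m17
  J7 waits on m17 — all released -> runs and releases m2
  J6 waits on m2 and m17 — all released -> runs and releases m6 and m5
  J4 waits on m2 — all released -> runs and releases m0
  J2 waits on m2 and m0 — all released -> runs and releases m14
  J5 waits on m2 — all released -> runs and releases m9 and m15
  J8 waits on m17 and m15 — all released -> runs and releases m4


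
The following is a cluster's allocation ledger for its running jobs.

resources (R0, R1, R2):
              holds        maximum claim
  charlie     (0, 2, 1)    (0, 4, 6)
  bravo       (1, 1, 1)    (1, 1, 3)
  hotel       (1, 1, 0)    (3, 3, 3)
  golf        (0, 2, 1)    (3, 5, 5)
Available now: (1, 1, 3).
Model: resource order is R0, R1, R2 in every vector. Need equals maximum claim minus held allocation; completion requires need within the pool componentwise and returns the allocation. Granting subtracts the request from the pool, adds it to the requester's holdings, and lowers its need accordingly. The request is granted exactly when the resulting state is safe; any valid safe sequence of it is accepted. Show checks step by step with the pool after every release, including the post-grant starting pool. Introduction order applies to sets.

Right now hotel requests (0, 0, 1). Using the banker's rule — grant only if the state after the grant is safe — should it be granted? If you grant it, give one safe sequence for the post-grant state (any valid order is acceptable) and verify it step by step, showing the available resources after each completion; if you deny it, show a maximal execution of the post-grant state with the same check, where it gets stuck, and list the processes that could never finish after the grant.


GRANT — the state after the grant stays safe, e.g. via bravo, hotel, golf, charlie.
Key observation: with (1, 1, 2) left after the transfer, bravo can run at once — the state stays safe.
Step-by-step check of the post-grant state:
  pool = (1, 1, 2)
  bravo: need (0, 0, 2) fits (1, 1, 2); releases (1, 1, 1), pool now (2, 2, 3)
  hotel: need (2, 2, 2) fits (2, 2, 3); releases (1, 1, 1), pool now (3, 3, 4)
  golf: need (3, 3, 4) fits (3, 3, 4); releases (0, 2, 1), pool now (3, 5, 5)
  charlie: need (0, 2, 5) fits (3, 5, 5); releases (0, 2, 1), pool now (3, 7, 6)


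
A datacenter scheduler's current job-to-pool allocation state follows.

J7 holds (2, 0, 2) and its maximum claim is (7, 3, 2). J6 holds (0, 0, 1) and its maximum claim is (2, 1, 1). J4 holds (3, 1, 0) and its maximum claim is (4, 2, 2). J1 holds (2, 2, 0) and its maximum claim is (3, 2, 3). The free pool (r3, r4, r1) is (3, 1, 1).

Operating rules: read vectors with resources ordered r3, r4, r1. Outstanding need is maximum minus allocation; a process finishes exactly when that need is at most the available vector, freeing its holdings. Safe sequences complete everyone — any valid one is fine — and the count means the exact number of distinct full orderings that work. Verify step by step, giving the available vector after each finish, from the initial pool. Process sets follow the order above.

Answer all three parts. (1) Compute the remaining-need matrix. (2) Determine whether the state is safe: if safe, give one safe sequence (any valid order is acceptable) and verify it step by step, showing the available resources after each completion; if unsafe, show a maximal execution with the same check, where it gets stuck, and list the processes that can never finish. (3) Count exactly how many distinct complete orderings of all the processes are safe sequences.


(1) Need matrix, components ordered r3, r4, r1:
  J7: (5, 3, 0)
  J6: (2, 1, 0)
  J4: (1, 1, 2)
  J1: (1, 0, 3)
(2) UNSAFE.
Key observation: after J6, J4 the pool peaks at (6, 2, 2), and each blocked process is short somewhere: J7 on r4; J1 on r1.
A maximal execution: J6, J4 — then nothing else fits. Walking it through:
  pool = (3, 1, 1)
  J6: need (2, 1, 0) fits (3, 1, 1); releases (0, 0, 1), pool now (3, 1, 2)
  J4: need (1, 1, 2) fits (3, 1, 2); releases (3, 1, 0), pool now (6, 2, 2)
  blocked: J7 wants (5, 3, 0), pool (6, 2, 2) — not enough r4
  blocked: J1 wants (1, 0, 3), pool (6, 2, 2) — not enough r1
Permanently blocked: J7 and J1.
(3) The exact count: 0 of the possible complete orderings are safe sequences.
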